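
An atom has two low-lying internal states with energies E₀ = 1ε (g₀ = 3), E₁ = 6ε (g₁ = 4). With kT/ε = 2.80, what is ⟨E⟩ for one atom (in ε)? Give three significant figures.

Eᵢ/kT = 0.35714, 2.1429.
Z = Σ gᵢe^(−Eᵢ/kT) = 3·e^(−0.35714) + 4·e^(−2.1429) = 2.0990 + 0.46926 = 2.5683.
⟨E⟩ = Σ Eᵢ gᵢe^(−Eᵢ/kT) / Z = (1·2.0990 + 6·0.46926) / 2.5683 = 1.91 ε.

1.91 ε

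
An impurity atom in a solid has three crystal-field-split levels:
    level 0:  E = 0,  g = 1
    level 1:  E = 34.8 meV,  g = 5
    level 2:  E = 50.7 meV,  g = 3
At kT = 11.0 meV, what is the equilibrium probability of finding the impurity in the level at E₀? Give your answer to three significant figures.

Eᵢ/kT = 0, 3.1636, 4.6091.
Z = Σ gᵢe^(−Eᵢ/kT) = 1·e^(−0) + 5·e^(−3.1636) + 3·e^(−4.6091) = 1.0000 + 0.21137 + 0.029882 = 1.2413.
P₀ = g₀ e^(−E₀/kT) / Z = 1.0000/1.2413 = 0.806.

0.806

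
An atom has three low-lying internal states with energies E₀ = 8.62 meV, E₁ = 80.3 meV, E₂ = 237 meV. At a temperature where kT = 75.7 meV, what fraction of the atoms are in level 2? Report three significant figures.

Eᵢ/kT = 0.11387, 1.0608, 3.1308.
Z = Σ e^(−Eᵢ/kT) = e^(−0.11387) + e^(−1.0608) + e^(−3.1308) = 0.89237 + 0.34618 + 0.043683 = 1.2822.
P₂ = e^(−E₂/kT) / Z = 0.043683/1.2822 = 0.0341.

0.0341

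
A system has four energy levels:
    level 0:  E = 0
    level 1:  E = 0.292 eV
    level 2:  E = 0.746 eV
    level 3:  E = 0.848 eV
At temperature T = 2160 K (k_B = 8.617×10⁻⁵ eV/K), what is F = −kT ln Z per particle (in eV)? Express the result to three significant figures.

k_BT = 8.617×10⁻⁵ × 2160 K = 0.18613 eV.
Eᵢ/kT = 0, 1.5688, 4.0080, 4.5560.
Z = Σ e^(−Eᵢ/kT) = e^(−0) + e^(−1.5688) + e^(−4.0080) + e^(−4.5560) = 1.0000 + 0.20829 + 0.018170 + 0.010504 = 1.2370.
F = −kT ln Z = −0.18613 × ln(1.2370) = −0.18613 × 0.21269 = -0.0396 eV.

-0.0396 eV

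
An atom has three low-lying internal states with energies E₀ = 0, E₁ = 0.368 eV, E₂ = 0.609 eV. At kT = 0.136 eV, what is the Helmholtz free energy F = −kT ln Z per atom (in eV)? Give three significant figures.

-0.0102 eV

Eᵢ/kT = 0, 2.7059, 4.4779.
Z = Σ e^(−Eᵢ/kT) = e^(−0) + e^(−2.7059) + e^(−4.4779) = 1.0000 + 0.066810 + 0.011357 = 1.0782.
F = −kT ln Z = −0.136 × ln(1.0782) = −0.136 × 0.075293 = -0.0102 eV.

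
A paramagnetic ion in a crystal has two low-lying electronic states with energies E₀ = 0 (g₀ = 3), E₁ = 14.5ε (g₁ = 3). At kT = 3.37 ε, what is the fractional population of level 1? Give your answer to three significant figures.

Eᵢ/kT = 0, 4.3027.
Z = Σ gᵢe^(−Eᵢ/kT) = 3·e^(−0) + 3·e^(−4.3027) = 3.0000 + 0.040596 = 3.0406.
P₁ = g₁ e^(−E₁/kT) / Z = 0.040596/3.0406 = 0.0134.

0.0134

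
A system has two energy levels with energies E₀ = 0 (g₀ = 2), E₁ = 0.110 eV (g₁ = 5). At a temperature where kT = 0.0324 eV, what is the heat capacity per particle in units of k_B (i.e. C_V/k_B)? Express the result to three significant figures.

0.823

Eᵢ/kT = 0, 3.3951.
Z = Σ gᵢe^(−Eᵢ/kT) = 2·e^(−0) + 5·e^(−3.3951) = 2.0000 + 0.16769 = 2.1677.
⟨E⟩ = 0.0085094 eV, ⟨E²⟩ = 0.00093604 eV².
C_V/k_B = (⟨E²⟩ − ⟨E⟩²)/(kT)² = (0.00093604 − 0.000072410)/0.0010498 = 0.823.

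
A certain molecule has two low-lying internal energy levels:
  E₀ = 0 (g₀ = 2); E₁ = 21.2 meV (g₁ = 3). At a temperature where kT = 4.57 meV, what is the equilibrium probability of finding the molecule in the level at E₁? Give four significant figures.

0.01429

Eᵢ/kT = 0, 4.63895.
Z = Σ gᵢe^(−Eᵢ/kT) = 2·e^(−0) + 3·e^(−4.63895) = 2.00000 + 0.0290035 = 2.02900.
P₁ = g₁ e^(−E₁/kT) / Z = 0.0290035/2.02900 = 0.01429.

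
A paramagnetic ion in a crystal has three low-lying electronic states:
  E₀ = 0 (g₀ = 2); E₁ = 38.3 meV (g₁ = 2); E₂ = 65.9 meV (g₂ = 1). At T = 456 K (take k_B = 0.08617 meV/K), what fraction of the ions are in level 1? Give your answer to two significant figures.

k_BT = 0.08617 × 456 K = 39.29 meV.
Eᵢ/kT = 0, 0.9748, 1.677.
Z = Σ gᵢe^(−Eᵢ/kT) = 2·e^(−0) + 2·e^(−0.9748) + 1·e^(−1.677) = 2.000 + 0.7545 + 0.1869 = 2.941.
P₁ = g₁ e^(−E₁/kT) / Z = 0.7545/2.941 = 0.26.

0.26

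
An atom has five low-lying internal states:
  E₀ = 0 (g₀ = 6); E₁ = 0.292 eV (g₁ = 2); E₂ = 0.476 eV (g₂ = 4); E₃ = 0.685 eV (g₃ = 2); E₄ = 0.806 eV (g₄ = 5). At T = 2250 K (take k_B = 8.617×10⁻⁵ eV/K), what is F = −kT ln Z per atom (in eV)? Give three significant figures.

k_BT = 8.617×10⁻⁵ × 2250 K = 0.19388 eV.
Eᵢ/kT = 0, 1.5061, 2.4551, 3.5331, 4.1572.
Z = Σ gᵢe^(−Eᵢ/kT) = 6·e^(−0) + 2·e^(−1.5061) + 4·e^(−2.4551) + 2·e^(−3.5331) + 5·e^(−4.1572) = 6.0000 + 0.44355 + 0.34342 + 0.058428 + 0.078257 = 6.9237.
F = −kT ln Z = −0.19388 × ln(6.9237) = −0.19388 × 1.9350 = -0.375 eV.

-0.375 eV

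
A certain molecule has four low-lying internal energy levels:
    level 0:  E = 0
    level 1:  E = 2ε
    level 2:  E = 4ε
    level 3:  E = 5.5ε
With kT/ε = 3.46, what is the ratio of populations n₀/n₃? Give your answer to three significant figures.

n₀/n₃ = exp[−(E₀−E₃)/kT] = exp(−(-5.5ε)/(3.46ε)) = exp(1.5896) = 4.90.

4.90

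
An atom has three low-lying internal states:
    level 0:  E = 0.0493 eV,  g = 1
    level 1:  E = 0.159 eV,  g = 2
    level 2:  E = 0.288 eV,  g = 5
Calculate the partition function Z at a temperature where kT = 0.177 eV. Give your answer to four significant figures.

Z = 2.554

Eᵢ/kT = 0.278531, 0.898305, 1.62712.
Z = Σ gᵢe^(−Eᵢ/kT) = 1·e^(−0.278531) + 2·e^(−0.898305) + 5·e^(−1.62712) = 0.756895 + 0.814519 + 0.982473 = 2.55389.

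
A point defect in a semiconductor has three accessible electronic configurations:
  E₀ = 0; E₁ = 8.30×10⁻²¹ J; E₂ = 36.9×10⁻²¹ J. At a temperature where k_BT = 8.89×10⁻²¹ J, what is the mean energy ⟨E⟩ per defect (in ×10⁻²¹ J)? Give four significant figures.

2.729 ×10⁻²¹ J

Eᵢ/kT = 0, 0.933633, 4.15073.
Z = Σ e^(−Eᵢ/kT) = e^(−0) + e^(−0.933633) + e^(−4.15073) = 1.00000 + 0.393123 + 0.0157529 = 1.40888.
⟨E⟩ = Σ Eᵢ e^(−Eᵢ/kT) / Z = (0·1.00000 + 8.30·0.393123 + 36.9·0.0157529) / 1.40888 = 2.729 ×10⁻²¹ J.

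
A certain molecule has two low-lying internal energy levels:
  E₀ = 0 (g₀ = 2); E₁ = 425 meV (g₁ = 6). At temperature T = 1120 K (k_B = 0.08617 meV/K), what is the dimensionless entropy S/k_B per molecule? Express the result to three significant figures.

k_BT = 0.08617 × 1120 K = 96.510 meV.
Eᵢ/kT = 0, 4.4037.
Z = Σ gᵢe^(−Eᵢ/kT) = 2·e^(−0) + 6·e^(−4.4037) = 2.0000 + 0.073392 = 2.0734.
⟨E⟩ = Σ EᵢPᵢ = 15.044 meV.
S/k_B = ln Z + ⟨E⟩/kT = ln(2.0734) + 15.044/96.510 = 0.72919 + 0.15588 = 0.885.

0.885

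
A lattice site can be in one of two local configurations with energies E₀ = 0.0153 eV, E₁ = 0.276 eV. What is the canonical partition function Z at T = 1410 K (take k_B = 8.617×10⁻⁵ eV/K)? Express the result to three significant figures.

k_BT = 8.617×10⁻⁵ × 1410 K = 0.12150 eV.
Eᵢ/kT = 0.12593, 2.2716.
Z = Σ e^(−Eᵢ/kT) = e^(−0.12593) + e^(−2.2716) = 0.88168 + 0.10315 = 0.98483.

Z = 0.985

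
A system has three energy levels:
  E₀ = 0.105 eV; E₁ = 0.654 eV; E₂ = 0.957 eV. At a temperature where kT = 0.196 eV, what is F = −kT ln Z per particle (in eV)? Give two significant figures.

0.091 eV

Eᵢ/kT = 0.5357, 3.337, 4.883.
Z = Σ e^(−Eᵢ/kT) = e^(−0.5357) + e^(−3.337) + e^(−4.883) = 0.5853 + 0.03554 + 0.007574 = 0.6284.
F = −kT ln Z = −0.196 × ln(0.6284) = −0.196 × -0.4646 = 0.091 eV.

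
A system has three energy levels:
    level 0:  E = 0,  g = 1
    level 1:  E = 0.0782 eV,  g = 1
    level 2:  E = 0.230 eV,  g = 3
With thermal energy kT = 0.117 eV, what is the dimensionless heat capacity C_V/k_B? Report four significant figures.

0.5930

Eᵢ/kT = 0, 0.668376, 1.96581.
Z = Σ gᵢe^(−Eᵢ/kT) = 1·e^(−0) + 1·e^(−0.668376) + 3·e^(−1.96581) = 1.00000 + 0.512540 + 0.420127 = 1.93267.
⟨E⟩ = 0.0707363 eV, ⟨E²⟩ = 0.0131212 eV².
C_V/k_B = (⟨E²⟩ − ⟨E⟩²)/(kT)² = (0.0131212 − 0.00500362)/0.0136890 = 0.5930.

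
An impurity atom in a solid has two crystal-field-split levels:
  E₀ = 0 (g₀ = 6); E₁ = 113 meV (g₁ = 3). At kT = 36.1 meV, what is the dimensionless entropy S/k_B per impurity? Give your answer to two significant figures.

Eᵢ/kT = 0, 3.130.
Z = Σ gᵢe^(−Eᵢ/kT) = 6·e^(−0) + 3·e^(−3.130) = 6.000 + 0.1312 = 6.131.
⟨E⟩ = Σ EᵢPᵢ = 2.418 meV.
S/k_B = ln Z + ⟨E⟩/kT = ln(6.131) + 2.418/36.1 = 1.813 + 0.06698 = 1.9.

1.9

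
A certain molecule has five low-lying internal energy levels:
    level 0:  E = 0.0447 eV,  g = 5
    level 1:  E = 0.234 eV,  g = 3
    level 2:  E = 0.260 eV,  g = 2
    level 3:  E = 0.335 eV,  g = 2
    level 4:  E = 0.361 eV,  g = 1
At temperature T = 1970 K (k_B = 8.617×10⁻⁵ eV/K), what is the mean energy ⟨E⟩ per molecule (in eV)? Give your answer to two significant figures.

0.11 eV

k_BT = 8.617×10⁻⁵ × 1970 K = 0.1698 eV.
Eᵢ/kT = 0.2633, 1.378, 1.531, 1.973, 2.126.
Z = Σ gᵢe^(−Eᵢ/kT) = 5·e^(−0.2633) + 3·e^(−1.378) + 2·e^(−1.531) + 2·e^(−1.973) + 1·e^(−2.126) = 3.843 + 0.7562 + 0.4326 + 0.2781 + 0.1193 = 5.429.
⟨E⟩ = Σ Eᵢ gᵢe^(−Eᵢ/kT) / Z = (0.0447·3.843 + 0.234·0.7562 + 0.260·0.4326 + 0.335·0.2781 + 0.361·0.1193) / 5.429 = 0.11 eV.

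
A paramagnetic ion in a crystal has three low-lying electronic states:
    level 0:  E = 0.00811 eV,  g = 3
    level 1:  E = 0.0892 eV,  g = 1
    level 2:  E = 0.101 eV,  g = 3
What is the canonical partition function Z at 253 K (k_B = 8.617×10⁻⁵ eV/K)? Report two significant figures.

Z = 2.1

k_BT = 8.617×10⁻⁵ × 253 K = 0.02180 eV.
Eᵢ/kT = 0.3720, 4.092, 4.633.
Z = Σ gᵢe^(−Eᵢ/kT) = 3·e^(−0.3720) + 1·e^(−4.092) + 3·e^(−4.633) = 2.068 + 0.01671 + 0.02918 = 2.114.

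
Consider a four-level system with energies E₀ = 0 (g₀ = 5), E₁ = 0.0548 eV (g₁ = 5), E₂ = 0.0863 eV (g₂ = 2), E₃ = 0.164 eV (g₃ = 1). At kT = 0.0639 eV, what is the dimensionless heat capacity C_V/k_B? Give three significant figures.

0.266

Eᵢ/kT = 0, 0.85759, 1.3505, 2.5665.
Z = Σ gᵢe^(−Eᵢ/kT) = 5·e^(−0) + 5·e^(−0.85759) + 2·e^(−1.3505) + 1·e^(−2.5665) = 5.0000 + 2.1209 + 0.51822 + 0.076804 = 7.7159.
⟨E⟩ = 0.022492 eV, ⟨E²⟩ = 0.0015934 eV².
C_V/k_B = (⟨E²⟩ − ⟨E⟩²)/(kT)² = (0.0015934 − 0.00050589)/0.0040832 = 0.266.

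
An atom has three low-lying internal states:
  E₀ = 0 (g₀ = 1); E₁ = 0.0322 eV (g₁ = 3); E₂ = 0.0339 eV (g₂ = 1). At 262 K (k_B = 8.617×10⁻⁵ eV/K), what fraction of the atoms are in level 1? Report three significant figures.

0.371

k_BT = 8.617×10⁻⁵ × 262 K = 0.022577 eV.
Eᵢ/kT = 0, 1.4262, 1.5015.
Z = Σ gᵢe^(−Eᵢ/kT) = 1·e^(−0) + 3·e^(−1.4262) + 1·e^(−1.5015) = 1.0000 + 0.72066 + 0.22280 = 1.9435.
P₁ = g₁ e^(−E₁/kT) / Z = 0.72066/1.9435 = 0.371.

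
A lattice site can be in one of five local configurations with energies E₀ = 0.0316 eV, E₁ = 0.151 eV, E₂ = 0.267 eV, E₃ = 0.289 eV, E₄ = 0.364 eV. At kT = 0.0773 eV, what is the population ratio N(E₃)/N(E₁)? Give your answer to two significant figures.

n₃/n₁ = exp[−(E₃−E₁)/kT] = exp(−(0.138 eV)/(0.0773 eV)) = exp(-1.785) = 0.17.

0.17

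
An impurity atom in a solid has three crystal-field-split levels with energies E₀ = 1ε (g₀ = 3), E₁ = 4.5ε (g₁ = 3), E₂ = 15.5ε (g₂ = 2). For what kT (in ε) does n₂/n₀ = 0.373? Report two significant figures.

25 ε

n₂/n₀ = (g₂/g₀) exp[−(E₂−E₀)/kT] = 0.373.
⇒ (E₂−E₀)/kT = ln((2/3)/0.373) = ln(1.787) = 0.5805.
kT = 14.5ε / 0.5805 = 25 ε.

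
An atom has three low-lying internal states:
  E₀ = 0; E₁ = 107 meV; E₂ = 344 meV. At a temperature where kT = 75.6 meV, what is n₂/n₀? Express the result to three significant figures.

0.0106

n₂/n₀ = exp[−(E₂−E₀)/kT] = exp(−(344 meV)/(75.6 meV)) = exp(-4.5503) = 0.0106.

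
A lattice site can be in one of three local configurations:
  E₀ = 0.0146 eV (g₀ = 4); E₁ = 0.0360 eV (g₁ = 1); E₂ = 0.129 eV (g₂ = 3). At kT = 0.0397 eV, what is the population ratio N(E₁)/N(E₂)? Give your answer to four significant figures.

3.469

n₁/n₂ = (g₁/g₂) exp[−(E₁−E₂)/kT] = (1/3) × exp(−(-0.0930 eV)/(0.0397 eV)) = (1/3) × exp(2.34257) = 3.469.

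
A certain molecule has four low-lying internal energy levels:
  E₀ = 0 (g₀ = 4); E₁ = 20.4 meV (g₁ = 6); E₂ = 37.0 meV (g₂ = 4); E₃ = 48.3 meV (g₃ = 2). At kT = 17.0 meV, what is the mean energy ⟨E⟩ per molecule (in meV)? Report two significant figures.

Eᵢ/kT = 0, 1.200, 2.176, 2.841.
Z = Σ gᵢe^(−Eᵢ/kT) = 4·e^(−0) + 6·e^(−1.200) + 4·e^(−2.176) + 2·e^(−2.841) = 4.000 + 1.807 + 0.4540 + 0.1167 = 6.378.
⟨E⟩ = Σ Eᵢ gᵢe^(−Eᵢ/kT) / Z = (0·4.000 + 20.4·1.807 + 37.0·0.4540 + 48.3·0.1167) / 6.378 = 9.3 meV.

9.3 meV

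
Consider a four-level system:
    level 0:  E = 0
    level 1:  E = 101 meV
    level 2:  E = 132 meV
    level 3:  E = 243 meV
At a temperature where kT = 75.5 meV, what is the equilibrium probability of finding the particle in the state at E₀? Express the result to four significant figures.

0.6773

Eᵢ/kT = 0, 1.33775, 1.74834, 3.21854.
Z = Σ e^(−Eᵢ/kT) = e^(−0) + e^(−1.33775) + e^(−1.74834) + e^(−3.21854) = 1.00000 + 0.262435 + 0.174063 + 0.0400134 = 1.47651.
P₀ = e^(−E₀/kT) / Z = 1.00000/1.47651 = 0.6773.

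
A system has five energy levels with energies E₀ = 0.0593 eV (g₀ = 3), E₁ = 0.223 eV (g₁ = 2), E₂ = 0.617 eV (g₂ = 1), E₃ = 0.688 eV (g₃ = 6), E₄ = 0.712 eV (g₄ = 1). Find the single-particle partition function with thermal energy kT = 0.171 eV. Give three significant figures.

Z = 2.81

Eᵢ/kT = 0.34678, 1.3041, 3.6082, 4.0234, 4.1637.
Z = Σ gᵢe^(−Eᵢ/kT) = 3·e^(−0.34678) + 2·e^(−1.3041) + 1·e^(−3.6082) + 6·e^(−4.0234) + 1·e^(−4.1637) = 2.1209 + 0.54283 + 0.027101 + 0.10735 + 0.015550 = 2.8137.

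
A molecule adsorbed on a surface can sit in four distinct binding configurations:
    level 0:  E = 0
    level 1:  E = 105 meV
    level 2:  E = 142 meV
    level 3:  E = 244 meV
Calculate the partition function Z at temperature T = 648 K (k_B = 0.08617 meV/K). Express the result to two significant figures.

k_BT = 0.08617 × 648 K = 55.84 meV.
Eᵢ/kT = 0, 1.880, 2.543, 4.370.
Z = Σ e^(−Eᵢ/kT) = e^(−0) + e^(−1.880) + e^(−2.543) + e^(−4.370) = 1.000 + 0.1526 + 0.07863 + 0.01265 = 1.244.

Z = 1.2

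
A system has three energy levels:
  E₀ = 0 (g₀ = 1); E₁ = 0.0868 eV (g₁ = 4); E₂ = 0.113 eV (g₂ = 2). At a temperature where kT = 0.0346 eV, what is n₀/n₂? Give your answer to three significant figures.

13.1

n₀/n₂ = (g₀/g₂) exp[−(E₀−E₂)/kT] = (1/2) × exp(−(-0.113 eV)/(0.0346 eV)) = (1/2) × exp(3.2659) = 13.1.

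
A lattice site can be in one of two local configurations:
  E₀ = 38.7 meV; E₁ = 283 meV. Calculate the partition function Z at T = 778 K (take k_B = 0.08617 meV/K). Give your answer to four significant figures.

k_BT = 0.08617 × 778 K = 67.0403 meV.
Eᵢ/kT = 0.577265, 4.22134.
Z = Σ e^(−Eᵢ/kT) = e^(−0.577265) + e^(−4.22134) = 0.561432 + 0.0146790 = 0.576111.

Z = 0.5761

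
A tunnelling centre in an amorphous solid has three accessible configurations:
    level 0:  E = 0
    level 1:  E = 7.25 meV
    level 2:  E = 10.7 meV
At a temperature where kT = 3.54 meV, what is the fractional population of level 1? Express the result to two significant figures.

Eᵢ/kT = 0, 2.048, 3.023.
Z = Σ e^(−Eᵢ/kT) = e^(−0) + e^(−2.048) + e^(−3.023) = 1.000 + 0.1290 + 0.04866 = 1.178.
P₁ = e^(−E₁/kT) / Z = 0.1290/1.178 = 0.11.

0.11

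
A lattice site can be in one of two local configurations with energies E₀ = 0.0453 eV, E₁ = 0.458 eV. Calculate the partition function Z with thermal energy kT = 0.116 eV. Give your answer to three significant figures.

Z = 0.696

Eᵢ/kT = 0.39052, 3.9483.
Z = Σ e^(−Eᵢ/kT) = e^(−0.39052) + e^(−3.9483) = 0.67670 + 0.019287 = 0.69599.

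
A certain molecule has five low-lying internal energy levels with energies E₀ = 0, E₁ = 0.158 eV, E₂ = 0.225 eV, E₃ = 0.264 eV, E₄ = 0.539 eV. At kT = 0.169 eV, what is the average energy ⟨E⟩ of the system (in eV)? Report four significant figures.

Eᵢ/kT = 0, 0.934911, 1.33136, 1.56213, 3.18935.
Z = Σ e^(−Eᵢ/kT) = e^(−0) + e^(−0.934911) + e^(−1.33136) + e^(−1.56213) + e^(−3.18935) = 1.00000 + 0.392621 + 0.264118 + 0.209689 + 0.0411986 = 1.90763.
⟨E⟩ = Σ Eᵢ e^(−Eᵢ/kT) / Z = (0·1.00000 + 0.158·0.392621 + 0.225·0.264118 + 0.264·0.209689 + 0.539·0.0411986) / 1.90763 = 0.1043 eV.

0.1043 eV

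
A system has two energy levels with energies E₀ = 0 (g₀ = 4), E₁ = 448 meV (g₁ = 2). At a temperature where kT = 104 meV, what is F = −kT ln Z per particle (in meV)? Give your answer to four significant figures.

Eᵢ/kT = 0, 4.30769.
Z = Σ gᵢe^(−Eᵢ/kT) = 4·e^(−0) + 2·e^(−4.30769) = 4.00000 + 0.0269292 = 4.02693.
F = −kT ln Z = −104 × ln(4.02693) = −104 × 1.39300 = -144.9 meV.

-144.9 meV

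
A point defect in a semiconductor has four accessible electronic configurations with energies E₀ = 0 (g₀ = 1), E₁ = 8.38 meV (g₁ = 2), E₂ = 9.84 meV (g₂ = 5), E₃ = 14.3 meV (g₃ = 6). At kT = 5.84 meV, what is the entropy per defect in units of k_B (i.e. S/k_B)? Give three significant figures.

Eᵢ/kT = 0, 1.4349, 1.6849, 2.4486.
Z = Σ gᵢe^(−Eᵢ/kT) = 1·e^(−0) + 2·e^(−1.4349) + 5·e^(−1.6849) + 6·e^(−2.4486) = 1.0000 + 0.47628 + 0.92731 + 0.51849 = 2.9221.
⟨E⟩ = Σ EᵢPᵢ = 7.0259 meV.
S/k_B = ln Z + ⟨E⟩/kT = ln(2.9221) + 7.0259/5.84 = 1.0723 + 1.2031 = 2.28.

2.28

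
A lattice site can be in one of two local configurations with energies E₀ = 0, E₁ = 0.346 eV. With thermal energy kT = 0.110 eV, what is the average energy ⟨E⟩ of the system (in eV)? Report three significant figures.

Eᵢ/kT = 0, 3.1455.
Z = Σ e^(−Eᵢ/kT) = e^(−0) + e^(−3.1455) = 1.0000 + 0.043045 = 1.0430.
⟨E⟩ = Σ Eᵢ e^(−Eᵢ/kT) / Z = (0·1.0000 + 0.346·0.043045) / 1.0430 = 0.0143 eV.

0.0143 eV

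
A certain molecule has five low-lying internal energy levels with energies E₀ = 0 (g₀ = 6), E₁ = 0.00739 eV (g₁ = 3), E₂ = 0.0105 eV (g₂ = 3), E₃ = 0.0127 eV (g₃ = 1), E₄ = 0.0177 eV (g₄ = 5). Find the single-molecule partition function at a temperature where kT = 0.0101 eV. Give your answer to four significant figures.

Z = 9.655

Eᵢ/kT = 0, 0.731683, 1.03960, 1.25743, 1.75248.
Z = Σ gᵢe^(−Eᵢ/kT) = 6·e^(−0) + 3·e^(−0.731683) + 3·e^(−1.03960) + 1·e^(−1.25743) + 5·e^(−1.75248) = 6.00000 + 1.44330 + 1.06079 + 0.284384 + 0.866718 = 9.65519.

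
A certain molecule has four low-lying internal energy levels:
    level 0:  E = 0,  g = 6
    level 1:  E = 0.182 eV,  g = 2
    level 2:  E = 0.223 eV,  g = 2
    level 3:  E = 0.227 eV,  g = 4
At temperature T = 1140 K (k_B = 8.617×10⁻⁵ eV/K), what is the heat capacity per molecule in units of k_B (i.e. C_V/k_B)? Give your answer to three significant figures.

0.535

k_BT = 8.617×10⁻⁵ × 1140 K = 0.098234 eV.
Eᵢ/kT = 0, 1.8527, 2.2701, 2.3108.
Z = Σ gᵢe^(−Eᵢ/kT) = 6·e^(−0) + 2·e^(−1.8527) + 2·e^(−2.2701) + 4·e^(−2.3108) = 6.0000 + 0.31363 + 0.20660 + 0.39673 = 6.9170.
⟨E⟩ = 0.027933 eV, ⟨E²⟩ = 0.0059427 eV².
C_V/k_B = (⟨E²⟩ − ⟨E⟩²)/(kT)² = (0.0059427 − 0.00078025)/0.0096499 = 0.535.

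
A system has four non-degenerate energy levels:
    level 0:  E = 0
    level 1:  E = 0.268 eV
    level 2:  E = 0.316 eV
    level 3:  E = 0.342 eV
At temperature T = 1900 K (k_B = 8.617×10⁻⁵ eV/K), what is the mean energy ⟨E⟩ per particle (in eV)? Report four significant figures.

k_BT = 8.617×10⁻⁵ × 1900 K = 0.163723 eV.
Eᵢ/kT = 0, 1.63691, 1.93009, 2.08889.
Z = Σ e^(−Eᵢ/kT) = e^(−0) + e^(−1.63691) + e^(−1.93009) + e^(−2.08889) = 1.00000 + 0.194580 + 0.145135 + 0.123825 = 1.46354.
⟨E⟩ = Σ Eᵢ e^(−Eᵢ/kT) / Z = (0·1.00000 + 0.268·0.194580 + 0.316·0.145135 + 0.342·0.123825) / 1.46354 = 0.09590 eV.

0.09590 eV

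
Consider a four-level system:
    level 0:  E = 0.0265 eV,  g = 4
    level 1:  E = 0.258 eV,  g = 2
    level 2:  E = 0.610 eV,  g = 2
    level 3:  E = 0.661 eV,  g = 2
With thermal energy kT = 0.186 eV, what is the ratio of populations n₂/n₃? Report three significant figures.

n₂/n₃ = (g₂/g₃) exp[−(E₂−E₃)/kT] = (2/2) × exp(−(-0.051 eV)/(0.186 eV)) = (2/2) × exp(0.27419) = 1.32.

1.32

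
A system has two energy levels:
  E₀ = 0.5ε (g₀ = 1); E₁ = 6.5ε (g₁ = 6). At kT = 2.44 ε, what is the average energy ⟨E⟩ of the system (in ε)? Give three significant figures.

2.53 ε

Eᵢ/kT = 0.20492, 2.6639.
Z = Σ gᵢe^(−Eᵢ/kT) = 1·e^(−0.20492) + 6·e^(−2.6639) = 0.81471 + 0.41806 = 1.2328.
⟨E⟩ = Σ Eᵢ gᵢe^(−Eᵢ/kT) / Z = (0.5·0.81471 + 6.5·0.41806) / 1.2328 = 2.53 ε.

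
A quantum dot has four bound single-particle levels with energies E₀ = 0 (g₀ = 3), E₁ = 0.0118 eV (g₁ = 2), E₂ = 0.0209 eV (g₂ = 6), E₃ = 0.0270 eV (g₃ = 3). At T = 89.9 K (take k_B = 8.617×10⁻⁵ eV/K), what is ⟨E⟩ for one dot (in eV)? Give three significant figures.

0.00409 eV

k_BT = 8.617×10⁻⁵ × 89.9 K = 0.0077467 eV.
Eᵢ/kT = 0, 1.5232, 2.6979, 3.4854.
Z = Σ gᵢe^(−Eᵢ/kT) = 3·e^(−0) + 2·e^(−1.5232) + 6·e^(−2.6979) + 3·e^(−3.4854) = 3.0000 + 0.43603 + 0.40408 + 0.091924 = 3.9320.
⟨E⟩ = Σ Eᵢ gᵢe^(−Eᵢ/kT) / Z = (0·3.0000 + 0.0118·0.43603 + 0.0209·0.40408 + 0.0270·0.091924) / 3.9320 = 0.00409 eV.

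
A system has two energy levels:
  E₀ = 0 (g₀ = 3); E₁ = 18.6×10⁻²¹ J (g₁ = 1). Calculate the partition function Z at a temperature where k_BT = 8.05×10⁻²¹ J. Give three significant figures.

Z = 3.10

Eᵢ/kT = 0, 2.3106.
Z = Σ gᵢe^(−Eᵢ/kT) = 3·e^(−0) + 1·e^(−2.3106) = 3.0000 + 0.099202 = 3.0992.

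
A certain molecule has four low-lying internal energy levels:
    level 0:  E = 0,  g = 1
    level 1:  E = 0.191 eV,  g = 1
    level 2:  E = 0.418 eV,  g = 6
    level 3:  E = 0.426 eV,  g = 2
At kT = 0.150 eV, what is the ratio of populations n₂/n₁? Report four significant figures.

n₂/n₁ = (g₂/g₁) exp[−(E₂−E₁)/kT] = (6/1) × exp(−(0.227 eV)/(0.150 eV)) = (6/1) × exp(-1.51333) = 1.321.

1.321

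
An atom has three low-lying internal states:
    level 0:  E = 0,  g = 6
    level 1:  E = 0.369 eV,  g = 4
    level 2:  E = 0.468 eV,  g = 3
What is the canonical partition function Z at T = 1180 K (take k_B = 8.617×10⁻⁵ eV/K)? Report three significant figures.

k_BT = 8.617×10⁻⁵ × 1180 K = 0.10168 eV.
Eᵢ/kT = 0, 3.6290, 4.6027.
Z = Σ gᵢe^(−Eᵢ/kT) = 6·e^(−0) + 4·e^(−3.6290) + 3·e^(−4.6027) = 6.0000 + 0.10617 + 0.030074 = 6.1362.

Z = 6.14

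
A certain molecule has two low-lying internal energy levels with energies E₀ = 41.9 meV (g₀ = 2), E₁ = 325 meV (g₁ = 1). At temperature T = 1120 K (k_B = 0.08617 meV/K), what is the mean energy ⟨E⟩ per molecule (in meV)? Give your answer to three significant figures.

49.2 meV

k_BT = 0.08617 × 1120 K = 96.510 meV.
Eᵢ/kT = 0.43415, 3.3675.
Z = Σ gᵢe^(−Eᵢ/kT) = 2·e^(−0.43415) + 1·e^(−3.3675) = 1.2956 + 0.034476 = 1.3301.
⟨E⟩ = Σ Eᵢ gᵢe^(−Eᵢ/kT) / Z = (41.9·1.2956 + 325·0.034476) / 1.3301 = 49.2 meV.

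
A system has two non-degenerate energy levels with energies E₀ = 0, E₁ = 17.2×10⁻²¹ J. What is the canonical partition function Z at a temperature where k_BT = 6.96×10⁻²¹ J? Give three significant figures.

Eᵢ/kT = 0, 2.4713.
Z = Σ e^(−Eᵢ/kT) = e^(−0) + e^(−2.4713) = 1.0000 + 0.084475 = 1.0845.

Z = 1.08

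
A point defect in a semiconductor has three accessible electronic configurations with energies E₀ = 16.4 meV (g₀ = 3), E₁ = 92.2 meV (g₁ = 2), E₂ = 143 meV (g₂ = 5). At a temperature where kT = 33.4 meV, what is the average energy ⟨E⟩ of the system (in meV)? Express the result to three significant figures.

25.4 meV

Eᵢ/kT = 0.49102, 2.7605, 4.2814.
Z = Σ gᵢe^(−Eᵢ/kT) = 3·e^(−0.49102) + 2·e^(−2.7605) + 5·e^(−4.2814) = 1.8360 + 0.12652 + 0.069116 = 2.0316.
⟨E⟩ = Σ Eᵢ gᵢe^(−Eᵢ/kT) / Z = (16.4·1.8360 + 92.2·0.12652 + 143·0.069116) / 2.0316 = 25.4 meV.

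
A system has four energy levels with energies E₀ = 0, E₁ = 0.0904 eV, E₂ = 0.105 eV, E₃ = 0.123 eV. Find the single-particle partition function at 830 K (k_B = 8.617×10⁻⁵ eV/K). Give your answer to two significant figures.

Z = 1.7

k_BT = 8.617×10⁻⁵ × 830 K = 0.07152 eV.
Eᵢ/kT = 0, 1.264, 1.468, 1.720.
Z = Σ e^(−Eᵢ/kT) = e^(−0) + e^(−1.264) + e^(−1.468) + e^(−1.720) = 1.000 + 0.2825 + 0.2304 + 0.1791 = 1.692.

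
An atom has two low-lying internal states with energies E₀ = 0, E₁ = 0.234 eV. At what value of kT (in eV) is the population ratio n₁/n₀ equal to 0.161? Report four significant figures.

n₁/n₀ = exp[−(E₁−E₀)/kT] = 0.161.
⇒ (E₁−E₀)/kT = ln(1/0.161) = ln(6.21118) = 1.82635.
kT = 0.234 eV / 1.82635 = 0.1281 eV.

0.1281 eV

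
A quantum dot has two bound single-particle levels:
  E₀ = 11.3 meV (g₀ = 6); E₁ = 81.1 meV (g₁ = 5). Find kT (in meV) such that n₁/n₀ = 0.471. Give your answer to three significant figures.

122 meV

n₁/n₀ = (g₁/g₀) exp[−(E₁−E₀)/kT] = 0.471.
⇒ (E₁−E₀)/kT = ln((5/6)/0.471) = ln(1.7693) = 0.57058.
kT = 69.8 meV / 0.57058 = 122 meV.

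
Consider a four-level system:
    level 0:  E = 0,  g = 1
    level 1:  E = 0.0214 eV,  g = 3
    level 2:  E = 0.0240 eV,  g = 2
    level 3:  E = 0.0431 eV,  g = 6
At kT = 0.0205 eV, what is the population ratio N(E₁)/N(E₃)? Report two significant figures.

1.4

n₁/n₃ = (g₁/g₃) exp[−(E₁−E₃)/kT] = (3/6) × exp(−(-0.0217 eV)/(0.0205 eV)) = (3/6) × exp(1.059) = 1.4.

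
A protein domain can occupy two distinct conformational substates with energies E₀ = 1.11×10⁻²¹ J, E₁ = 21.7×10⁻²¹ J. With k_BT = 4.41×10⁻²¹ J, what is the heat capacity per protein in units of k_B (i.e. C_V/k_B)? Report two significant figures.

0.20

Eᵢ/kT = 0.2517, 4.921.
Z = Σ e^(−Eᵢ/kT) = e^(−0.2517) + e^(−4.921) = 0.7775 + 0.007292 = 0.7848.
⟨E⟩ = 1.301, ⟨E²⟩ = 5.596.
C_V/k_B = (⟨E²⟩ − ⟨E⟩²)/(kT)² = (5.596 − 1.693)/19.45 = 0.20.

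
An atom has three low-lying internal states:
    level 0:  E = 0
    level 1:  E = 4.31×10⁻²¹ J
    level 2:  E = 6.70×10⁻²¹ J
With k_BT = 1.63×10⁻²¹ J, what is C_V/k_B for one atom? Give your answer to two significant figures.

0.66

Eᵢ/kT = 0, 2.644, 4.110.
Z = Σ e^(−Eᵢ/kT) = e^(−0) + e^(−2.644) + e^(−4.110) = 1.000 + 0.07108 + 0.01641 = 1.087.
⟨E⟩ = 0.3830, ⟨E²⟩ = 1.892.
C_V/k_B = (⟨E²⟩ − ⟨E⟩²)/(kT)² = (1.892 − 0.1467)/2.657 = 0.66.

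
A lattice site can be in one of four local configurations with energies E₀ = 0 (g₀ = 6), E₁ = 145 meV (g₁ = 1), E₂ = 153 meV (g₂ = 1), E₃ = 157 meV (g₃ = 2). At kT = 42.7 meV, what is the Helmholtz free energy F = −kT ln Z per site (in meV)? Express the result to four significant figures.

-77.30 meV

Eᵢ/kT = 0, 3.39578, 3.58314, 3.67681.
Z = Σ gᵢe^(−Eᵢ/kT) = 6·e^(−0) + 1·e^(−3.39578) + 1·e^(−3.58314) + 2·e^(−3.67681) = 6.00000 + 0.0335144 + 0.0277883 + 0.0506071 = 6.11191.
F = −kT ln Z = −42.7 × ln(6.11191) = −42.7 × 1.81024 = -77.30 meV.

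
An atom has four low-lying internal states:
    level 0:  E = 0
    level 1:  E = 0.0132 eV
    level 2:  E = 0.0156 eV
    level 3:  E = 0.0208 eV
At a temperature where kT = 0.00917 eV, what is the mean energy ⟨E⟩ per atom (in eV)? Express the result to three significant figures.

Eᵢ/kT = 0, 1.4395, 1.7012, 2.2683.
Z = Σ e^(−Eᵢ/kT) = e^(−0) + e^(−1.4395) + e^(−1.7012) + e^(−2.2683) = 1.0000 + 0.23705 + 0.18246 + 0.10349 = 1.5230.
⟨E⟩ = Σ Eᵢ e^(−Eᵢ/kT) / Z = (0·1.0000 + 0.0132·0.23705 + 0.0156·0.18246 + 0.0208·0.10349) / 1.5230 = 0.00534 eV.

0.00534 eV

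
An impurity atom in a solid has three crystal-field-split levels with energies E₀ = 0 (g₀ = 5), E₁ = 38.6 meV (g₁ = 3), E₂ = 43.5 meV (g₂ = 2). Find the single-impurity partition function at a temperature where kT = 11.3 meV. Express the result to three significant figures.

Eᵢ/kT = 0, 3.4159, 3.8496.
Z = Σ gᵢe^(−Eᵢ/kT) = 5·e^(−0) + 3·e^(−3.4159) + 2·e^(−3.8496) = 5.0000 + 0.098540 + 0.042577 = 5.1411.

Z = 5.14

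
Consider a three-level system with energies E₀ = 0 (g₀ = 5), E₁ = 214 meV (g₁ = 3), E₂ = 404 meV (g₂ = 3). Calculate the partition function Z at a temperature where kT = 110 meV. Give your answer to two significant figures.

Eᵢ/kT = 0, 1.945, 3.673.
Z = Σ gᵢe^(−Eᵢ/kT) = 5·e^(−0) + 3·e^(−1.945) + 3·e^(−3.673) = 5.000 + 0.4290 + 0.07620 = 5.505.

Z = 5.5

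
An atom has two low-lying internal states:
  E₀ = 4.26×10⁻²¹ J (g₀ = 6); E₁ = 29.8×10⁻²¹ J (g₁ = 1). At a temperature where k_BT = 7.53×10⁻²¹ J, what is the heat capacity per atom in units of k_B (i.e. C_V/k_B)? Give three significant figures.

0.0638

Eᵢ/kT = 0.56574, 3.9575.
Z = Σ gᵢe^(−Eᵢ/kT) = 6·e^(−0.56574) + 1·e^(−3.9575) = 3.4076 + 0.019111 = 3.4267.
⟨E⟩ = 4.4025, ⟨E²⟩ = 22.999.
C_V/k_B = (⟨E²⟩ − ⟨E⟩²)/(kT)² = (22.999 − 19.382)/56.701 = 0.0638.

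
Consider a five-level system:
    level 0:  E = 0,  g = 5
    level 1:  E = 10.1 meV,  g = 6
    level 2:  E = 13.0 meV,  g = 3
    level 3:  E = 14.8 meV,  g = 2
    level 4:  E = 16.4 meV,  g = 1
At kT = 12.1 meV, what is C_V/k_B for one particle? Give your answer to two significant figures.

0.25

Eᵢ/kT = 0, 0.8347, 1.074, 1.223, 1.355.
Z = Σ gᵢe^(−Eᵢ/kT) = 5·e^(−0) + 6·e^(−0.8347) + 3·e^(−1.074) + 2·e^(−1.223) + 1·e^(−1.355) = 5.000 + 2.604 + 1.025 + 0.5887 + 0.2579 = 9.476.
⟨E⟩ = 5.547 meV, ⟨E²⟩ = 67.24 meV².
C_V/k_B = (⟨E²⟩ − ⟨E⟩²)/(kT)² = (67.24 − 30.77)/146.4 = 0.25.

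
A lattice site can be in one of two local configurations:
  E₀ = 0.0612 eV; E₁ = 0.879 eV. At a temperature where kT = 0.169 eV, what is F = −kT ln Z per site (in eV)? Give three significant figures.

0.0599 eV

Eᵢ/kT = 0.36213, 5.2012.
Z = Σ e^(−Eᵢ/kT) = e^(−0.36213) + e^(−5.2012) = 0.69619 + 0.0055099 = 0.70170.
F = −kT ln Z = −0.169 × ln(0.70170) = −0.169 × -0.35425 = 0.0599 eV.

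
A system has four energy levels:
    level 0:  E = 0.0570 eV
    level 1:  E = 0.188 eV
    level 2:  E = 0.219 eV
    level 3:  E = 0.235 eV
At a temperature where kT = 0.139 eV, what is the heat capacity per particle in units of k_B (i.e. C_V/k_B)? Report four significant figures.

Eᵢ/kT = 0.410072, 1.35252, 1.57554, 1.69065.
Z = Σ e^(−Eᵢ/kT) = e^(−0.410072) + e^(−1.35252) + e^(−1.57554) + e^(−1.69065) = 0.663602 + 0.258588 + 0.206896 + 0.184400 = 1.31349.
⟨E⟩ = 0.133297 eV, ⟨E²⟩ = 0.0239073 eV².
C_V/k_B = (⟨E²⟩ − ⟨E⟩²)/(kT)² = (0.0239073 − 0.0177681)/0.0193210 = 0.3177.

0.3177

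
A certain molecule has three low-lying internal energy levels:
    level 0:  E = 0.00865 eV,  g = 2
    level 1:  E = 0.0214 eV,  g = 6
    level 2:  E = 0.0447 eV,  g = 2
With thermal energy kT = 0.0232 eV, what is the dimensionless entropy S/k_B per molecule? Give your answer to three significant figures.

Eᵢ/kT = 0.37284, 0.92241, 1.9267.
Z = Σ gᵢe^(−Eᵢ/kT) = 2·e^(−0.37284) + 6·e^(−0.92241) + 2·e^(−1.9267) = 1.3776 + 2.3854 + 0.29126 = 4.0543.
⟨E⟩ = Σ EᵢPᵢ = 0.018741 eV.
S/k_B = ln Z + ⟨E⟩/kT = ln(4.0543) + 0.018741/0.0232 = 1.3998 + 0.80780 = 2.21.

2.21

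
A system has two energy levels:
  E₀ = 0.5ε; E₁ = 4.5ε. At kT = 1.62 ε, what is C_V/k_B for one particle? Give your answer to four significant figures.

Eᵢ/kT = 0.308642, 2.77778.
Z = Σ e^(−Eᵢ/kT) = e^(−0.308642) + e^(−2.77778) = 0.734444 + 0.0621764 = 0.796620.
⟨E⟩ = 0.812201 ε, ⟨E²⟩ = 1.81101 ε².
C_V/k_B = (⟨E²⟩ − ⟨E⟩²)/(kT)² = (1.81101 − 0.659670)/2.62440 = 0.4387.

0.4387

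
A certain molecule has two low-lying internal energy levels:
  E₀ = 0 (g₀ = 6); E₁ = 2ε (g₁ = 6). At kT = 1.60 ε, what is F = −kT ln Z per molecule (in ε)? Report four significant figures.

Eᵢ/kT = 0, 1.25000.
Z = Σ gᵢe^(−Eᵢ/kT) = 6·e^(−0) + 6·e^(−1.25000) = 6.00000 + 1.71903 = 7.71903.
F = −kT ln Z = −1.60 × ln(7.71903) = −1.60 × 2.04369 = -3.270 ε.

-3.270 ε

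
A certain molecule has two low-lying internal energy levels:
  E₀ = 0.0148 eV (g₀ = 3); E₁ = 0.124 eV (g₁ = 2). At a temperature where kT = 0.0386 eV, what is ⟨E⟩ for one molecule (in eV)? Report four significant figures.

Eᵢ/kT = 0.383420, 3.21244.
Z = Σ gᵢe^(−Eᵢ/kT) = 3·e^(−0.383420) + 2·e^(−3.21244) = 2.04458 + 0.0805165 = 2.12510.
⟨E⟩ = Σ Eᵢ gᵢe^(−Eᵢ/kT) / Z = (0.0148·2.04458 + 0.124·0.0805165) / 2.12510 = 0.01894 eV.

0.01894 eV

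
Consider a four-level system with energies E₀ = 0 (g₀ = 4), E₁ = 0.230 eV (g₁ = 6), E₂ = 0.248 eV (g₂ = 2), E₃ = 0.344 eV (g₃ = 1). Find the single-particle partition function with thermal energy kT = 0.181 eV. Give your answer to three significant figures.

Z = 6.34

Eᵢ/kT = 0, 1.2707, 1.3702, 1.9006.
Z = Σ gᵢe^(−Eᵢ/kT) = 4·e^(−0) + 6·e^(−1.2707) + 2·e^(−1.3702) + 1·e^(−1.9006) = 4.0000 + 1.6838 + 0.50811 + 0.14948 = 6.3414.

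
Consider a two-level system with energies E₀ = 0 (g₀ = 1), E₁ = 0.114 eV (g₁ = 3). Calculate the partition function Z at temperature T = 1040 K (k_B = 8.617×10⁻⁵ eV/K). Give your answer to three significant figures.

k_BT = 8.617×10⁻⁵ × 1040 K = 0.089617 eV.
Eᵢ/kT = 0, 1.2721.
Z = Σ gᵢe^(−Eᵢ/kT) = 1·e^(−0) + 3·e^(−1.2721) = 1.0000 + 0.84073 = 1.8407.

Z = 1.84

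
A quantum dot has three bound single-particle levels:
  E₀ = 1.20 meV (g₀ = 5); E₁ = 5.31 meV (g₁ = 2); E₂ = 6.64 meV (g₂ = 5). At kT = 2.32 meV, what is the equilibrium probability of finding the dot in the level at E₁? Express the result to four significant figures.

0.05845

Eᵢ/kT = 0.517241, 2.28879, 2.86207.
Z = Σ gᵢe^(−Eᵢ/kT) = 5·e^(−0.517241) + 2·e^(−2.28879) + 5·e^(−2.86207) = 2.98082 + 0.202778 + 0.285752 = 3.46935.
P₁ = g₁ e^(−E₁/kT) / Z = 0.202778/3.46935 = 0.05845.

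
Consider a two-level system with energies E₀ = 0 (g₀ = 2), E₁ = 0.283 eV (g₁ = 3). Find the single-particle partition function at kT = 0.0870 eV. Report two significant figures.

Eᵢ/kT = 0, 3.253.
Z = Σ gᵢe^(−Eᵢ/kT) = 2·e^(−0) + 3·e^(−3.253) = 2.000 + 0.1160 = 2.116.

Z = 2.1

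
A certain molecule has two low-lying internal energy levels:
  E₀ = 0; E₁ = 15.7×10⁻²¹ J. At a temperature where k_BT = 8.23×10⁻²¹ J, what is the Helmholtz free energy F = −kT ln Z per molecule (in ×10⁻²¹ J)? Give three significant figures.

-1.14 ×10⁻²¹ J

Eᵢ/kT = 0, 1.9077.
Z = Σ e^(−Eᵢ/kT) = e^(−0) + e^(−1.9077) = 1.0000 + 0.14842 = 1.1484.
F = −kT ln Z = −8.23 × ln(1.1484) = −8.23 × 0.13837 = -1.14 ×10⁻²¹ J.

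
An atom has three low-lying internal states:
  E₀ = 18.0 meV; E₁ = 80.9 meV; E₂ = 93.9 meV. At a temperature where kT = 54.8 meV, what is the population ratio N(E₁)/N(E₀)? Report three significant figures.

0.317

n₁/n₀ = exp[−(E₁−E₀)/kT] = exp(−(62.9 meV)/(54.8 meV)) = exp(-1.1478) = 0.317.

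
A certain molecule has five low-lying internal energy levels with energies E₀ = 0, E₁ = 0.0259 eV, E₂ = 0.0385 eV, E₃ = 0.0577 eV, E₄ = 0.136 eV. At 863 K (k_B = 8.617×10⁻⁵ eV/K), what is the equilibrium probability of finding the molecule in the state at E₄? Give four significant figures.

0.05495

k_BT = 8.617×10⁻⁵ × 863 K = 0.0743647 eV.
Eᵢ/kT = 0, 0.348284, 0.517719, 0.775906, 1.82882.
Z = Σ e^(−Eᵢ/kT) = e^(−0) + e^(−0.348284) + e^(−0.517719) + e^(−0.775906) + e^(−1.82882) = 1.00000 + 0.705898 + 0.595878 + 0.460287 + 0.160603 = 2.92267.
P₄ = e^(−E₄/kT) / Z = 0.160603/2.92267 = 0.05495.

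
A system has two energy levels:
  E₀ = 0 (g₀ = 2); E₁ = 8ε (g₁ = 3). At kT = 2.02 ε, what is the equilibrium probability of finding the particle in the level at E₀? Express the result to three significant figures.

Eᵢ/kT = 0, 3.9604.
Z = Σ gᵢe^(−Eᵢ/kT) = 2·e^(−0) + 3·e^(−3.9604) = 2.0000 + 0.057166 = 2.0572.
P₀ = g₀ e^(−E₀/kT) / Z = 2.0000/2.0572 = 0.972.

0.972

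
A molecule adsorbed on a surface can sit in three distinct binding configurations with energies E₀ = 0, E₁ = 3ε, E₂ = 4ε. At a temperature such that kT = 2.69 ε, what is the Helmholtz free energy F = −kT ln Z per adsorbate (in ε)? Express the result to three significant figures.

Eᵢ/kT = 0, 1.1152, 1.4870.
Z = Σ e^(−Eᵢ/kT) = e^(−0) + e^(−1.1152) + e^(−1.4870) = 1.0000 + 0.32785 + 0.22605 = 1.5539.
F = −kT ln Z = −2.69 × ln(1.5539) = −2.69 × 0.44077 = -1.19 ε.

-1.19 ε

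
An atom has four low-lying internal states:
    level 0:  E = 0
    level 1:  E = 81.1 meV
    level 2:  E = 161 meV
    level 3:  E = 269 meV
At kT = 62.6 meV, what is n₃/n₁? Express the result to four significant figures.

0.04971

n₃/n₁ = exp[−(E₃−E₁)/kT] = exp(−(187.9 meV)/(62.6 meV)) = exp(-3.00160) = 0.04971.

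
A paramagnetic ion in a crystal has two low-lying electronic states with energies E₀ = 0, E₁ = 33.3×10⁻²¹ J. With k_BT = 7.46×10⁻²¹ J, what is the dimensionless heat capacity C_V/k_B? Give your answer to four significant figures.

0.2243

Eᵢ/kT = 0, 4.46381.
Z = Σ e^(−Eᵢ/kT) = e^(−0) + e^(−4.46381) = 1.00000 + 0.0115184 = 1.01152.
⟨E⟩ = 0.379194, ⟨E²⟩ = 12.6272.
C_V/k_B = (⟨E²⟩ − ⟨E⟩²)/(kT)² = (12.6272 − 0.143788)/55.6516 = 0.2243.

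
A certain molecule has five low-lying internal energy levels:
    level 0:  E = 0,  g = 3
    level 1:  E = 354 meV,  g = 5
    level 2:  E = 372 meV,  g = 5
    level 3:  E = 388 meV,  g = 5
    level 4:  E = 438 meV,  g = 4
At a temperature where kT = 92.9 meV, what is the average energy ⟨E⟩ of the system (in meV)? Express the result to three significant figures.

Eᵢ/kT = 0, 3.8105, 4.0043, 4.1765, 4.7147.
Z = Σ gᵢe^(−Eᵢ/kT) = 3·e^(−0) + 5·e^(−3.8105) + 5·e^(−4.0043) + 5·e^(−4.1765) + 4·e^(−4.7147) = 3.0000 + 0.11069 + 0.091185 + 0.076761 + 0.035850 = 3.3145.
⟨E⟩ = Σ Eᵢ gᵢe^(−Eᵢ/kT) / Z = (0·3.0000 + 354·0.11069 + 372·0.091185 + 388·0.076761 + 438·0.035850) / 3.3145 = 35.8 meV.

35.8 meV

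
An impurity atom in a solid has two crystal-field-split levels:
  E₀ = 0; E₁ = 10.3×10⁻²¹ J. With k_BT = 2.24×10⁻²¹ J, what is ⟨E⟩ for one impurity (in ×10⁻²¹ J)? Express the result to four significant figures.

0.1027 ×10⁻²¹ J

Eᵢ/kT = 0, 4.59821.
Z = Σ e^(−Eᵢ/kT) = e^(−0) + e^(−4.59821) = 1.00000 + 0.0100698 = 1.01007.
⟨E⟩ = Σ Eᵢ e^(−Eᵢ/kT) / Z = (0·1.00000 + 10.3·0.0100698) / 1.01007 = 0.1027 ×10⁻²¹ J.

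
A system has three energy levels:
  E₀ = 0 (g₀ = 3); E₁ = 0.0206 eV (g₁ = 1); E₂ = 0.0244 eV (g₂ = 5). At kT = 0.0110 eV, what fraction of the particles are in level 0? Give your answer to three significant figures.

Eᵢ/kT = 0, 1.8727, 2.2182.
Z = Σ gᵢe^(−Eᵢ/kT) = 3·e^(−0) + 1·e^(−1.8727) + 5·e^(−2.2182) = 3.0000 + 0.15371 + 0.54402 = 3.6977.
P₀ = g₀ e^(−E₀/kT) / Z = 3.0000/3.6977 = 0.811.

0.811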